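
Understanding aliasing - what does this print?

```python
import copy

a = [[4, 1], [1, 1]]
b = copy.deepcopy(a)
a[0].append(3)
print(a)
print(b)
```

Key concept: deep copy is fully independent.
Step by step:
`a = [[4, 1], [1, 1]]` → a = [[4, 1], [1, 1]]
`b = copy.deepcopy(a)` → b = [[4, 1], [1, 1]]
`a[0].append(3)` → a = [[4, 1, 3], [1, 1]]
`print(a)` → prints [[4, 1, 3], [1, 1]]
`print(b)` → prints [[4, 1], [1, 1]]

Answer:
[[4, 1, 3], [1, 1]]
[[4, 1], [1, 1]]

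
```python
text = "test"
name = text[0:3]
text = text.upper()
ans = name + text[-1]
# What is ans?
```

Trace:
`text = "test"` → text = 'test'
`name = text[0:3]` → name = 'tes'
`text = text.upper()` → text = 'TEST'
`ans = name + text[-1]` → ans = 'tesT'
So ans = 'tesT'

Answer: 'tesT'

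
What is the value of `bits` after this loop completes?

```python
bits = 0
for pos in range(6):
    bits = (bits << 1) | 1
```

Build 6 consecutive 1-bits: 0b111111
`bits` takes the values: 0 → 1 → 3 → 7 → 15 → 31 → 63

Answer: 63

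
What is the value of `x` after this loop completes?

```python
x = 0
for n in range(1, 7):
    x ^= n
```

XOR of 1 to 6
`x` takes the values: 0 → 1 → 3 → 0 → 4 → 1 → 7

Answer: 7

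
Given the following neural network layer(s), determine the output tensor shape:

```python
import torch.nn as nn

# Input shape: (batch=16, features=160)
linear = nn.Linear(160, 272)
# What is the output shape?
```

Input: (16, 160) -> Output: (16, 272)

Answer: (16, 272)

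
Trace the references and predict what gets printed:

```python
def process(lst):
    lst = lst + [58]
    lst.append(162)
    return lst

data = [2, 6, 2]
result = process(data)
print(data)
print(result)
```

Key concept: rebinding parameter vs mutation.
Step by step:
`data = [2, 6, 2]` → data = [2, 6, 2]
`result = process(data)` → result = [2, 6, 2, 58, 162]
`print(data)` → prints [2, 6, 2]
`print(result)` → prints [2, 6, 2, 58, 162]

Answer:
[2, 6, 2]
[2, 6, 2, 58, 162]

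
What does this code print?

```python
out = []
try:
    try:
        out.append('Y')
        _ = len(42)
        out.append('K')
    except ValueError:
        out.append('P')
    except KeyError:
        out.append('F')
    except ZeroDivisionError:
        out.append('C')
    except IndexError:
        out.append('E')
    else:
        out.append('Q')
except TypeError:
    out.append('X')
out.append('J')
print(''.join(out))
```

Execution trace: 'Y' (try body) → 'X' (outer except TypeError) → 'J' (after the try/except). Output: YXJ

Answer: YXJ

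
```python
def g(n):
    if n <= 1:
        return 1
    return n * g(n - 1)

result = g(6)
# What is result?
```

g(6) = 6 * 5 * 4 * 3 * 2 * 1 = 720

Answer: 720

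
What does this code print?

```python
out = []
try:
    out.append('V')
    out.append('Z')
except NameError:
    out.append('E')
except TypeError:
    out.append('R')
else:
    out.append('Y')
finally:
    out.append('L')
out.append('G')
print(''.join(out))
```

Execution trace: 'V' (try body) → 'Z' (try body, no exception) → 'Y' (else) → 'L' (finally) → 'G' (after the try/except). Output: VZYLG

Answer: VZYLG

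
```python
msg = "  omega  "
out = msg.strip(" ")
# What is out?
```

Trace:
`msg = "  omega  "` → msg = '  omega  '
`out = msg.strip(" ")` → out = 'omega'
So out = 'omega'

Answer: 'omega'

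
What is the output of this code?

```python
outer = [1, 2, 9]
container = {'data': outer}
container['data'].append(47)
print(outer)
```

Key concept: dict holds reference to list.
Step by step:
`outer = [1, 2, 9]` → outer = [1, 2, 9]
`container = {'data': outer}` → container = {'data': [1, 2, 9]}
`container['data'].append(47)` → outer = [1, 2, 9, 47]; container = {'data': [1, 2, 9, 47]}
`print(outer)` → prints [1, 2, 9, 47]

Answer: [1, 2, 9, 47]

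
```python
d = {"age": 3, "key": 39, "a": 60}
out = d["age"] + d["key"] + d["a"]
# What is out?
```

Trace:
`d = {"age": 3, "key": 39, "a": 60}` → d = {'age': 3, 'key': 39, 'a': 60}
`out = d["age"] + d["key"] + d["a"]` → out = 102
So out = 102

Answer: 102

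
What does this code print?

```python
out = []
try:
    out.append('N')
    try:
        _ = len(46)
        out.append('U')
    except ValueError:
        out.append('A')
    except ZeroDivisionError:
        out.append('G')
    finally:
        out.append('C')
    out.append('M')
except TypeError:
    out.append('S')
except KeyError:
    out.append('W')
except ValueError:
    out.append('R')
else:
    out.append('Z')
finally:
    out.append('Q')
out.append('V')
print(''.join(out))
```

Execution trace: 'N' (try body) → 'C' (inner finally) → 'S' (except TypeError) → 'Q' (finally) → 'V' (after the try/except). Output: NCSQV

Answer: NCSQV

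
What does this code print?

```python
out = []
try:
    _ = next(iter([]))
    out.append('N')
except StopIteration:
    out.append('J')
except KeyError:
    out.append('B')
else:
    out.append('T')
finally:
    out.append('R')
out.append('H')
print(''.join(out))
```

Execution trace: 'J' (except StopIteration) → 'R' (finally) → 'H' (after the try/except). Output: JRH

Answer: JRH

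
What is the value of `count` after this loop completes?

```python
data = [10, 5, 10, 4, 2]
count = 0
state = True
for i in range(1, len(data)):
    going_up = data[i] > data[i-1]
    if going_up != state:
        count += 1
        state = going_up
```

Count direction changes in [10, 5, 10, 4, 2]
`count` takes the values: 0 → 1 → 2 → 3

Answer: 3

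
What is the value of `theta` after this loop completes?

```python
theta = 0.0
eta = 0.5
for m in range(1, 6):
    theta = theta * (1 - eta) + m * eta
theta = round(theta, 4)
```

Moving average with lr=0.5
`theta` takes the values: 0.0 → 0.5 → 1.25 → 2.125 → 3.0625 → 4.03125 → 4.0312

Answer: 4.0312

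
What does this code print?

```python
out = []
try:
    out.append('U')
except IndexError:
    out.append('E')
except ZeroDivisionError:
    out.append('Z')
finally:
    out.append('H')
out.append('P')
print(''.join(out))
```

Execution trace: 'U' (try body, no exception) → 'H' (finally) → 'P' (after the try/except). Output: UHP

Answer: UHP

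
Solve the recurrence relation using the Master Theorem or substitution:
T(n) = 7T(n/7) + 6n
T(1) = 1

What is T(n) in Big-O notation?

By Master Theorem: a=7, b=7, f(n)=6n. Since log_7(7) = 1 and f(n) = Θ(n^1), Case 2 applies. T(n) = O(n log n).

Answer: O(n log n)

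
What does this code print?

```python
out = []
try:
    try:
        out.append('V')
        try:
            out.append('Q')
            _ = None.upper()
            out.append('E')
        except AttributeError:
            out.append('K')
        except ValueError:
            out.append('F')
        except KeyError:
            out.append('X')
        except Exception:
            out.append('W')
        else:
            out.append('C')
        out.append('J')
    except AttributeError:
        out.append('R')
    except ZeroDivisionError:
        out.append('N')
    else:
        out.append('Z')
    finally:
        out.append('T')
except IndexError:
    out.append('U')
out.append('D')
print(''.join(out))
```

Execution trace: 'V' (try body) → 'Q' (inner try body) → 'K' (inner except AttributeError) → 'J' (try body, no exception) → 'Z' (else) → 'T' (finally) → 'D' (after the try/except). Output: VQKJZTD

Answer: VQKJZTD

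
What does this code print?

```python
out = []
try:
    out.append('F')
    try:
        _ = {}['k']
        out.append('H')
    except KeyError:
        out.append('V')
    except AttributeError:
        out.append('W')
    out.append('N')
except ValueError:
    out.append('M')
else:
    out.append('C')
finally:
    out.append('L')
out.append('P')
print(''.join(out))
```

Execution trace: 'F' (try body) → 'V' (inner except KeyError) → 'N' (try body, no exception) → 'C' (else) → 'L' (finally) → 'P' (after the try/except). Output: FVNCLP

Answer: FVNCLP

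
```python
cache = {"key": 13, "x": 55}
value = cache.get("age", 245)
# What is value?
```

Trace:
`cache = {"key": 13, "x": 55}` → cache = {'key': 13, 'x': 55}
`value = cache.get("age", 245)` → value = 245
So value = 245

Answer: 245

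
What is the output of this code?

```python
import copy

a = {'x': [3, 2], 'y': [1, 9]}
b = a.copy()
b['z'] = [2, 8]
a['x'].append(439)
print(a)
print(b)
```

Key concept: shallow copy of dict with mutable values.
Step by step:
`a = {'x': [3, 2], 'y': [1, 9]}` → a = {'x': [3, 2], 'y': [1, 9]}
`b = a.copy()` → b = {'x': [3, 2], 'y': [1, 9]}
`b['z'] = [2, 8]` → b = {'x': [3, 2], 'y': [1, 9], 'z': [2, 8]}
`a['x'].append(439)` → a = {'x': [3, 2, 439], 'y': [1, 9]}; b = {'x': [3, 2, 439], 'y': [1, 9], 'z': [2, 8]}
`print(a)` → prints {'x': [3, 2, 439], 'y': [1, 9]}
`print(b)` → prints {'x': [3, 2, 439], 'y': [1, 9], 'z': [2, 8]}

Answer:
{'x': [3, 2, 439], 'y': [1, 9]}
{'x': [3, 2, 439], 'y': [1, 9], 'z': [2, 8]}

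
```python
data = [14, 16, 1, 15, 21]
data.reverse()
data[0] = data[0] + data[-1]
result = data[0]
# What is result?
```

Trace:
`data = [14, 16, 1, 15, 21]` → data = [14, 16, 1, 15, 21]
`data.reverse()` → data = [21, 15, 1, 16, 14]
`data[0] = data[0] + data[-1]` → data = [35, 15, 1, 16, 14]
`result = data[0]` → result = 35
So result = 35

Answer: 35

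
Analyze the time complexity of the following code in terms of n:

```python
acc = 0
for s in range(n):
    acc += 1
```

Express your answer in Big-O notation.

Each loop level contributes: n. Multiplying the contributions gives O(n).

Answer: O(n)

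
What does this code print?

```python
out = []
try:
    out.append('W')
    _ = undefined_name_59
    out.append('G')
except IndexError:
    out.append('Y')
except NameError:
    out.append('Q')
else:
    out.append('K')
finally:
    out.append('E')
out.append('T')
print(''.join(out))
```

Execution trace: 'W' (try body) → 'Q' (except NameError) → 'E' (finally) → 'T' (after the try/except). Output: WQET

Answer: WQET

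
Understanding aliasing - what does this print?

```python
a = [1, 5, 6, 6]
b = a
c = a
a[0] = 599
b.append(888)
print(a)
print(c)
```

Key concept: multiple aliases.
Step by step:
`a = [1, 5, 6, 6]` → a = [1, 5, 6, 6]
`b = a` → b = [1, 5, 6, 6] (same object as a)
`c = a` → c = [1, 5, 6, 6] (same object as a, b)
`a[0] = 599` → a = [599, 5, 6, 6] (same object as b, c); b = [599, 5, 6, 6] (same object as a, c); c = [599, 5, 6, 6] (same object as a, b)
`b.append(888)` → a = [599, 5, 6, 6, 888] (same object as b, c); b = [599, 5, 6, 6, 888] (same object as a, c); c = [599, 5, 6, 6, 888] (same object as a, b)
`print(a)` → prints [599, 5, 6, 6, 888]
`print(c)` → prints [599, 5, 6, 6, 888]

Answer:
[599, 5, 6, 6, 888]
[599, 5, 6, 6, 888]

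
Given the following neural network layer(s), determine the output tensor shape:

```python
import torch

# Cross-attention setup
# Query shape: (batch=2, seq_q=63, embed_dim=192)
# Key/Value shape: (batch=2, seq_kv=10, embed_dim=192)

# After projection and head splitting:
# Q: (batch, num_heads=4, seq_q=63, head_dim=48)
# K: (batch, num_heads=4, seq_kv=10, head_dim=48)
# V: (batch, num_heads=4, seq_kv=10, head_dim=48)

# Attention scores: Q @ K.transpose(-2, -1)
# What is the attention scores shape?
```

Input: (2, 63, 192) -> Output: (2, 4, 63, 10)

Answer: (2, 4, 63, 10)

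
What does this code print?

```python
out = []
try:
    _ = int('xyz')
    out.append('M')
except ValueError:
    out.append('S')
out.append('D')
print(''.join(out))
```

Execution trace: 'S' (except ValueError) → 'D' (after the try/except). Output: SD

Answer: SD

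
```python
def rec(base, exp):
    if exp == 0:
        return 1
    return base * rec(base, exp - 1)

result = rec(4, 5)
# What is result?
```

rec(4, 5) = 4 * 4 * 4 * 4 * 4 = 1024

Answer: 1024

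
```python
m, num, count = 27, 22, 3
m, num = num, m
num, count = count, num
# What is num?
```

Trace:
`m, num, count = 27, 22, 3` → m = 27; num = 22; count = 3
`m, num = num, m` → m = 22; num = 27
`num, count = count, num` → num = 3; count = 27
So num = 3

Answer: 3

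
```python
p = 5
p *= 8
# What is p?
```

Trace:
`p = 5` → p = 5
`p *= 8` → p = 40
So p = 40

Answer: 40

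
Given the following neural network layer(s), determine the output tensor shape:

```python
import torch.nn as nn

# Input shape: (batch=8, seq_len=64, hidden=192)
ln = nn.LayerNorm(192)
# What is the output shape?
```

Input: (8, 64, 192) -> Output: (8, 64, 192)

Answer: (8, 64, 192)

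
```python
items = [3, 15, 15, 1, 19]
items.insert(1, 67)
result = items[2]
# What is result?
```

Trace:
`items = [3, 15, 15, 1, 19]` → items = [3, 15, 15, 1, 19]
`items.insert(1, 67)` → items = [3, 67, 15, 15, 1, 19]
`result = items[2]` → result = 15
So result = 15

Answer: 15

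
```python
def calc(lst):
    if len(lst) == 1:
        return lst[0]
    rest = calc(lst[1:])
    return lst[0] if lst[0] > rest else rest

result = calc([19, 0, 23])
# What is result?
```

Recursive max over [19, 0, 23] = 23

Answer: 23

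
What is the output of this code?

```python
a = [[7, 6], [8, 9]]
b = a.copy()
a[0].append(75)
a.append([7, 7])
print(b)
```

Key concept: shallow copy with nested lists.
Step by step:
`a = [[7, 6], [8, 9]]` → a = [[7, 6], [8, 9]]
`b = a.copy()` → b = [[7, 6], [8, 9]]
`a[0].append(75)` → a = [[7, 6, 75], [8, 9]]; b = [[7, 6, 75], [8, 9]]
`a.append([7, 7])` → a = [[7, 6, 75], [8, 9], [7, 7]]
`print(b)` → prints [[7, 6, 75], [8, 9]]

Answer: [[7, 6, 75], [8, 9]]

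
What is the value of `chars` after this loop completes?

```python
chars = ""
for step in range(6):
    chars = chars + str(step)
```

Concatenate digits 0 to 5
`chars` takes the values: "" → "0" → "01" → "012" → "0123" → "01234" → "012345"

Answer: "012345"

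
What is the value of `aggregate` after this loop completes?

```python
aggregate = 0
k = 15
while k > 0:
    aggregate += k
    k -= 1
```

Sum 15 down to 1
`aggregate` takes the values: 0 → 15 → 29 → 42 → 54 → 65 → 75 → 84 → 92 → 99 → 105 → 110 → 114 → 117 → 119 → 120

Answer: 120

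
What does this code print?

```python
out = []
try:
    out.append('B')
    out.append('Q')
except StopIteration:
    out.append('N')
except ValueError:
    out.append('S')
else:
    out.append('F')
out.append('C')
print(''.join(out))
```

Execution trace: 'B' (try body) → 'Q' (try body, no exception) → 'F' (else) → 'C' (after the try/except). Output: BQFC

Answer: BQFC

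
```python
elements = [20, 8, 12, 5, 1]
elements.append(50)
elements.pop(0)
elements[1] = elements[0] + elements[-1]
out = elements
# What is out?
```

Trace:
`elements = [20, 8, 12, 5, 1]` → elements = [20, 8, 12, 5, 1]
`elements.append(50)` → elements = [20, 8, 12, 5, 1, 50]
`elements.pop(0)` → elements = [8, 12, 5, 1, 50]
`elements[1] = elements[0] + elements[-1]` → elements = [8, 58, 5, 1, 50]
`out = elements` → out = [8, 58, 5, 1, 50]
So out = [8, 58, 5, 1, 50]

Answer: [8, 58, 5, 1, 50]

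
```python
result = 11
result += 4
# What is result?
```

Trace:
`result = 11` → result = 11
`result += 4` → result = 15
So result = 15

Answer: 15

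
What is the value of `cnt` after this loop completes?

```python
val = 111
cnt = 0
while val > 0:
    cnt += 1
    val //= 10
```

Count digits by repeated division by 10
`cnt` takes the values: 0 → 1 → 2 → 3

Answer: 3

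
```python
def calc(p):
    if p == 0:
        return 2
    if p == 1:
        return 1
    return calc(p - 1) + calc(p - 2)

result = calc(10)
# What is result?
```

Build up from base cases: calc(0)=2, calc(1)=1, calc(2)=3, calc(3)=4, calc(4)=7, calc(5)=11, calc(6)=18, ..., calc(10)=123

Answer: 123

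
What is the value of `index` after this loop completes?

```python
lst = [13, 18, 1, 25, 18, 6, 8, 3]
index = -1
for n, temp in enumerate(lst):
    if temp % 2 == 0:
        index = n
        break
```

First even number index in [13, 18, 1, 25, 18, 6, 8, 3]
`index` takes the values: -1 → 1

Answer: 1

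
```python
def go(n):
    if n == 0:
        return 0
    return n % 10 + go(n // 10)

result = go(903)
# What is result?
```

Sum of digits of 903: 3 + 0 + 9 = 12

Answer: 12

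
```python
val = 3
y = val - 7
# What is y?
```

Trace:
`val = 3` → val = 3
`y = val - 7` → y = -4
So y = -4

Answer: -4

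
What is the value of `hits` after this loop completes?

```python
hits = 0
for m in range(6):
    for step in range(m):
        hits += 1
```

Triangle number: 0+1+2+...+5
`hits` takes the values: 0 → 1 → 2 → 3 → 4 → 5 → 6 → 7 → 8 → 9 → 10 → 11 → 12 → 13 → 14 → 15

Answer: 15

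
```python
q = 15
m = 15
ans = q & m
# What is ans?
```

Trace:
`q = 15` → q = 15
`m = 15` → m = 15
`ans = q & m` → ans = 15
So ans = 15

Answer: 15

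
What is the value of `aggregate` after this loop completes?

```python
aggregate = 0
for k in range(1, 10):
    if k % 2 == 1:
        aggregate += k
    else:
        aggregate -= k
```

Add odd, subtract even
`aggregate` takes the values: 0 → 1 → -1 → 2 → -2 → 3 → -3 → 4 → -4 → 5

Answer: 5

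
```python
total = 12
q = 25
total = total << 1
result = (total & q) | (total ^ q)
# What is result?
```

Trace:
`total = 12` → total = 12
`q = 25` → q = 25
`total = total << 1` → total = 24
`result = (total & q) | (total ^ q)` → result = 25
So result = 25

Answer: 25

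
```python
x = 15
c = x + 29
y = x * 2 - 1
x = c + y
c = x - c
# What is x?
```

Trace:
`x = 15` → x = 15
`c = x + 29` → c = 44
`y = x * 2 - 1` → y = 29
`x = c + y` → x = 73
`c = x - c` → c = 29
So x = 73

Answer: 73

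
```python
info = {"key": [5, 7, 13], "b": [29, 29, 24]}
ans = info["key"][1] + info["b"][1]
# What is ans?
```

Trace:
`info = {"key": [5, 7, 13], "b": [29, 29, 24]}` → info = {'key': [5, 7, 13], 'b': [29, 29, 24]}
`ans = info["key"][1] + info["b"][1]` → ans = 36
So ans = 36

Answer: 36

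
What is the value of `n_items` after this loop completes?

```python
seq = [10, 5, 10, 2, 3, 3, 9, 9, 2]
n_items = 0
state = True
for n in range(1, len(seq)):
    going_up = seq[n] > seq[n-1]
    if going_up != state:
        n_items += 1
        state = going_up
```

Count direction changes in [10, 5, 10, 2, 3, 3, 9, 9, 2]
`n_items` takes the values: 0 → 1 → 2 → 3 → 4 → 5 → 6 → 7

Answer: 7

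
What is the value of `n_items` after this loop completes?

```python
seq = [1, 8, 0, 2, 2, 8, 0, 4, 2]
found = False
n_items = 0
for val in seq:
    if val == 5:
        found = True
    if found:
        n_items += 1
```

Count elements after first 5 in [1, 8, 0, 2, 2, 8, 0, 4, 2]
`n_items` takes the values: 0

Answer: 0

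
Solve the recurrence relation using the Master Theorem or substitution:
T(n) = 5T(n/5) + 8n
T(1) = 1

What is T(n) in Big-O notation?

By Master Theorem: a=5, b=5, f(n)=8n. Since log_5(5) = 1 and f(n) = Θ(n^1), Case 2 applies. T(n) = O(n log n).

Answer: O(n log n)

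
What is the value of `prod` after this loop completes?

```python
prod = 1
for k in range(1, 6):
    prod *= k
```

5! = 120
`prod` takes the values: 1 → 2 → 6 → 24 → 120

Answer: 120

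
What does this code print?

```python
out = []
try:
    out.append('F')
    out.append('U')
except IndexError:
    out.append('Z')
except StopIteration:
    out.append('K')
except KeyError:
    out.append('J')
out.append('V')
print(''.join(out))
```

Execution trace: 'F' (try body) → 'U' (try body, no exception) → 'V' (after the try/except). Output: FUV

Answer: FUV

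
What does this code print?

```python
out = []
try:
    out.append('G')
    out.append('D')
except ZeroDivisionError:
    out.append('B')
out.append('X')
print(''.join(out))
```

Execution trace: 'G' (try body) → 'D' (try body, no exception) → 'X' (after the try/except). Output: GDX

Answer: GDX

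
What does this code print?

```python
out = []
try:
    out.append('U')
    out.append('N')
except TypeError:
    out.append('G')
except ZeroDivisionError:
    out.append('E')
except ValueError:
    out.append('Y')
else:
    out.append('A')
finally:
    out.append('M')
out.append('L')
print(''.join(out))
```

Execution trace: 'U' (try body) → 'N' (try body, no exception) → 'A' (else) → 'M' (finally) → 'L' (after the try/except). Output: UNAML

Answer: UNAML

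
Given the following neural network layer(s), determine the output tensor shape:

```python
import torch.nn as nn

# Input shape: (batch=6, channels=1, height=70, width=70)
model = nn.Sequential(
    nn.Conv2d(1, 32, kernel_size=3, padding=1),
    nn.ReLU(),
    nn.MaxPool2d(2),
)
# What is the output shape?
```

Input: (6, 1, 70, 70) -> after Conv2d: (6, 32, 70, 70) -> after ReLU: (6, 32, 70, 70) -> Output: (6, 32, 35, 35)

Answer: (6, 32, 35, 35)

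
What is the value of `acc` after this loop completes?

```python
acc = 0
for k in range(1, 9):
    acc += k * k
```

Sum of squares 1² to 8² = 204
`acc` takes the values: 0 → 1 → 5 → 14 → 30 → 55 → 91 → 140 → 204

Answer: 204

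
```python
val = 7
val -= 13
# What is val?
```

Trace:
`val = 7` → val = 7
`val -= 13` → val = -6
So val = -6

Answer: -6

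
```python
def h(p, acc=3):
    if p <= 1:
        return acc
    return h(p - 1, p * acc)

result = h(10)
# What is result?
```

Accumulator trace (n, acc): (10, 3) -> (9, 30) -> (8, 270) -> (7, 2160) -> (6, 15120) -> (5, 90720) -> (4, 453600) -> (3, 1814400) -> (2, 5443200) -> (1, 10886400) -> return 10886400

Answer: 10886400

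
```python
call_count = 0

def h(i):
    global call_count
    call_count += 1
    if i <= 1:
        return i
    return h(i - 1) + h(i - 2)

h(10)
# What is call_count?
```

Calls(i) = 1 + Calls(i-1) + Calls(i-2); Calls(0)=Calls(1)=1. For i=10 this gives 177.

Answer: 177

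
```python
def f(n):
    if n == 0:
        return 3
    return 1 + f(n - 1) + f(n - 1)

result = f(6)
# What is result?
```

f(n) = 1 + 2·f(n-1), f(0)=3. Closed form: (3+1)·2^6 - 1 = 255.

Answer: 255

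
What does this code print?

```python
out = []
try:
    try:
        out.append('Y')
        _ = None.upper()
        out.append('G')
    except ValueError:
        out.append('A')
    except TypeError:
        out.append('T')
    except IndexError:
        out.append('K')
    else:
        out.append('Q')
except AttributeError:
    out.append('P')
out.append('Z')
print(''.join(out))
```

Execution trace: 'Y' (try body) → 'P' (outer except AttributeError) → 'Z' (after the try/except). Output: YPZ

Answer: YPZ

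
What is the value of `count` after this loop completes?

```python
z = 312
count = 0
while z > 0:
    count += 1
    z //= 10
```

Count digits by repeated division by 10
`count` takes the values: 0 → 1 → 2 → 3

Answer: 3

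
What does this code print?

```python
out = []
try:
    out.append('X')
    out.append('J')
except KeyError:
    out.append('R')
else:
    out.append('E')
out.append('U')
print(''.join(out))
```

Execution trace: 'X' (try body) → 'J' (try body, no exception) → 'E' (else) → 'U' (after the try/except). Output: XJEU

Answer: XJEU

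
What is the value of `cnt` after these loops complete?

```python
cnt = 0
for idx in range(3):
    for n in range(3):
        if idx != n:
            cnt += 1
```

3² - 3 (exclude diagonal)
`cnt` takes the values: 0 → 1 → 2 → 3 → 4 → 5 → 6

Answer: 6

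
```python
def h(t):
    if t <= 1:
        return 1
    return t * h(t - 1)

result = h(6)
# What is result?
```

h(6) = 6 * 5 * 4 * 3 * 2 * 1 = 720

Answer: 720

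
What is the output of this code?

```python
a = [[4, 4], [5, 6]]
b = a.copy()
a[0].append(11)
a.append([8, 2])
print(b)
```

Key concept: shallow copy with nested lists.
Step by step:
`a = [[4, 4], [5, 6]]` → a = [[4, 4], [5, 6]]
`b = a.copy()` → b = [[4, 4], [5, 6]]
`a[0].append(11)` → a = [[4, 4, 11], [5, 6]]; b = [[4, 4, 11], [5, 6]]
`a.append([8, 2])` → a = [[4, 4, 11], [5, 6], [8, 2]]
`print(b)` → prints [[4, 4, 11], [5, 6]]

Answer: [[4, 4, 11], [5, 6]]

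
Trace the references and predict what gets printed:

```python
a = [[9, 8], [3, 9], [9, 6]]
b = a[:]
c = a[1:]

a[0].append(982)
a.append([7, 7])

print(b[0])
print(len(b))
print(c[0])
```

Key concept: slice with nested mutation.
Step by step:
`a = [[9, 8], [3, 9], [9, 6]]` → a = [[9, 8], [3, 9], [9, 6]]
`b = a[:]` → b = [[9, 8], [3, 9], [9, 6]]
`c = a[1:]` → c = [[3, 9], [9, 6]]
`a[0].append(982)` → a = [[9, 8, 982], [3, 9], [9, 6]]; b = [[9, 8, 982], [3, 9], [9, 6]]
`a.append([7, 7])` → a = [[9, 8, 982], [3, 9], [9, 6], [7, 7]]
`print(b[0])` → prints [9, 8, 982]
`print(len(b))` → prints 3
`print(c[0])` → prints [3, 9]

Answer:
[9, 8, 982]
3
[3, 9]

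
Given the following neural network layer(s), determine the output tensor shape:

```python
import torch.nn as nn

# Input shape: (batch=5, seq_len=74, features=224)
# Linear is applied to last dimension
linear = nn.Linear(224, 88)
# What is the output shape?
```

Input: (5, 74, 224) -> Output: (5, 74, 88)

Answer: (5, 74, 88)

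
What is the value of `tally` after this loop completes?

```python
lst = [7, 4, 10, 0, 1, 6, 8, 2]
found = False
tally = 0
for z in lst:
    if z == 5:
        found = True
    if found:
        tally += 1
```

Count elements after first 5 in [7, 4, 10, 0, 1, 6, 8, 2]
`tally` takes the values: 0

Answer: 0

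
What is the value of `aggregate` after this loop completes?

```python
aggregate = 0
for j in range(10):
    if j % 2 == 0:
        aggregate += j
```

Sum of even numbers 0 to 9
`aggregate` takes the values: 0 → 2 → 6 → 12 → 20

Answer: 20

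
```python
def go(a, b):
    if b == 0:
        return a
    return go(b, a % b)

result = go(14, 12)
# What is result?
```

go(14, 12) -> go(12, 2) -> go(2, 0) -> 2

Answer: 2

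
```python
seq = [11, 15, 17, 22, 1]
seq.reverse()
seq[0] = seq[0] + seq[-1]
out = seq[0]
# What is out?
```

Trace:
`seq = [11, 15, 17, 22, 1]` → seq = [11, 15, 17, 22, 1]
`seq.reverse()` → seq = [1, 22, 17, 15, 11]
`seq[0] = seq[0] + seq[-1]` → seq = [12, 22, 17, 15, 11]
`out = seq[0]` → out = 12
So out = 12

Answer: 12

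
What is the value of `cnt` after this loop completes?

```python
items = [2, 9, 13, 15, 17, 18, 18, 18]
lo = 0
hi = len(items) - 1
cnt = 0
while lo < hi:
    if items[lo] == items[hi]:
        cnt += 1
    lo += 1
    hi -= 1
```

Count matching pairs from ends
`cnt` takes the values: 0

Answer: 0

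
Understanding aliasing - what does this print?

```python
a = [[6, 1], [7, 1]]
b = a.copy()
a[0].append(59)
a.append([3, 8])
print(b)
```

Key concept: shallow copy with nested lists.
Step by step:
`a = [[6, 1], [7, 1]]` → a = [[6, 1], [7, 1]]
`b = a.copy()` → b = [[6, 1], [7, 1]]
`a[0].append(59)` → a = [[6, 1, 59], [7, 1]]; b = [[6, 1, 59], [7, 1]]
`a.append([3, 8])` → a = [[6, 1, 59], [7, 1], [3, 8]]
`print(b)` → prints [[6, 1, 59], [7, 1]]

Answer: [[6, 1, 59], [7, 1]]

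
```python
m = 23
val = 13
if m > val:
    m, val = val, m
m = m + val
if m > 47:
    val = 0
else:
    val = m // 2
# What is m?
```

Trace:
`m = 23` → m = 23
`val = 13` → val = 13
`if m > val: ...` → m > val is True → m = 13; val = 23
`m = m + val` → m = 36
`if m > 47: ...` → m > 47 is False, take else branch → val = 18
So m = 36

Answer: 36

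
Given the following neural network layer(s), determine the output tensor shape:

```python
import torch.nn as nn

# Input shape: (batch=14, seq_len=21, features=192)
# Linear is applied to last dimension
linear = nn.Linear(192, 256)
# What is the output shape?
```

Input: (14, 21, 192) -> Output: (14, 21, 256)

Answer: (14, 21, 256)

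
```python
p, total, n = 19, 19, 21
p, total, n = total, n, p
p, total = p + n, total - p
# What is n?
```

Trace:
`p, total, n = 19, 19, 21` → p = 19; total = 19; n = 21
`p, total, n = total, n, p` → p = 19; total = 21; n = 19
`p, total = p + n, total - p` → p = 38; total = 2
So n = 19

Answer: 19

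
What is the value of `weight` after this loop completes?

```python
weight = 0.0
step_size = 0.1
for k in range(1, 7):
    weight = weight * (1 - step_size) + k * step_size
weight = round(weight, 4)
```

Moving average with lr=0.1
`weight` takes the values: 0.0 → 0.1 → 0.29 → 0.561 → 0.9049 → 1.31441 → 1.782969 → 1.783

Answer: 1.783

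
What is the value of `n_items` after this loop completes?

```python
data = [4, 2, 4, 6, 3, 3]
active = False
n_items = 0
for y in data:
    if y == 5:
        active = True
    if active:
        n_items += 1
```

Count elements after first 5 in [4, 2, 4, 6, 3, 3]
`n_items` takes the values: 0

Answer: 0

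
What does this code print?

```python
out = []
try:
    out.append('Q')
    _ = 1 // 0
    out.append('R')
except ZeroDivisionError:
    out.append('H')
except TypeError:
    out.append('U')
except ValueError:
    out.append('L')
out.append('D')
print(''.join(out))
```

Execution trace: 'Q' (try body) → 'H' (except ZeroDivisionError) → 'D' (after the try/except). Output: QHD

Answer: QHD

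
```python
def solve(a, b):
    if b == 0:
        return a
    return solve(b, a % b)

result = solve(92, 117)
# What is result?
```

solve(92, 117) -> solve(117, 92) -> solve(92, 25) -> solve(25, 17) -> solve(17, 8) -> solve(8, 1) -> solve(1, 0) -> 1

Answer: 1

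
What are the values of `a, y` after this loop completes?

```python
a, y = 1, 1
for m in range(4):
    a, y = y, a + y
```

Fibonacci: after 4 iterations
`a, y` takes the values: (1, 1) → (1, 2) → (2, 3) → (3, 5) → (5, 8)

Answer: 5, 8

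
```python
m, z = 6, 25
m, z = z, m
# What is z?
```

Trace:
`m, z = 6, 25` → m = 6; z = 25
`m, z = z, m` → m = 25; z = 6
So z = 6

Answer: 6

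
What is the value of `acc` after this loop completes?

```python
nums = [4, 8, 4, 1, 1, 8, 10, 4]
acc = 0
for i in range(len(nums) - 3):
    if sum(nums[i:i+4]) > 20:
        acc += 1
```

Count windows with sum > 20
`acc` takes the values: 0 → 1

Answer: 1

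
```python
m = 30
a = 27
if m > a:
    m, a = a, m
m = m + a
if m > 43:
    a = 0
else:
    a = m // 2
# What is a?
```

Trace:
`m = 30` → m = 30
`a = 27` → a = 27
`if m > a: ...` → m > a is True → m = 27; a = 30
`m = m + a` → m = 57
`if m > 43: ...` → m > 43 is True → a = 0
So a = 0

Answer: 0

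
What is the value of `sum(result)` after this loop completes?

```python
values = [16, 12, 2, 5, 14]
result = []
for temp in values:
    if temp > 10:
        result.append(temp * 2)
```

Sum of doubled values > 10
`result` takes the values: [] → [32] → [32, 24] → [32, 24, 28]
So `sum(result)` = 84

Answer: 84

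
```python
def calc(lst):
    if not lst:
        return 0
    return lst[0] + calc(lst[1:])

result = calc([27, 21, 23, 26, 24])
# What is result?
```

27 + 21 + 23 + 26 + 24 + 0 = 121

Answer: 121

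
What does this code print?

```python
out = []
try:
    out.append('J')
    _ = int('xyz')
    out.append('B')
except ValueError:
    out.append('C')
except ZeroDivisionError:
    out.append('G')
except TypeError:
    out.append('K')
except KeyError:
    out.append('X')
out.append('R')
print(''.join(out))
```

Execution trace: 'J' (try body) → 'C' (except ValueError) → 'R' (after the try/except). Output: JCR

Answer: JCR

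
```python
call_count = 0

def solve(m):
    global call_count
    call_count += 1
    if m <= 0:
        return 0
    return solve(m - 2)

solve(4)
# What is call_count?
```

Linear recursion stepping by 2: 3 calls from m=4 down to ≤0.

Answer: 3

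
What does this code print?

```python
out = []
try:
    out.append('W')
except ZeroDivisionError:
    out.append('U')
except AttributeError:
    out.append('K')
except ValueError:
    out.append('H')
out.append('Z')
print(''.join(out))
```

Execution trace: 'W' (try body, no exception) → 'Z' (after the try/except). Output: WZ

Answer: WZ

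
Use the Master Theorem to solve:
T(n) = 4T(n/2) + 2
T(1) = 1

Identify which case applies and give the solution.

a=4, b=2, f(n)=2. log_2(4) = 2. Since c=0 < 2, Case 1 applies: T(n) = Θ(n^log_b(a)) = O(n^2).

Answer: O(n^2) - Case 1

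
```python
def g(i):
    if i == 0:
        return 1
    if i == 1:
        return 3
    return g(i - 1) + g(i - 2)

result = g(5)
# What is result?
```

Build up from base cases: g(0)=1, g(1)=3, g(2)=4, g(3)=7, g(4)=11, g(5)=18

Answer: 18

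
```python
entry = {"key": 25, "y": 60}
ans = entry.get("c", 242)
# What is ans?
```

Trace:
`entry = {"key": 25, "y": 60}` → entry = {'key': 25, 'y': 60}
`ans = entry.get("c", 242)` → ans = 242
So ans = 242

Answer: 242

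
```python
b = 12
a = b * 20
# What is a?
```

Trace:
`b = 12` → b = 12
`a = b * 20` → a = 240
So a = 240

Answer: 240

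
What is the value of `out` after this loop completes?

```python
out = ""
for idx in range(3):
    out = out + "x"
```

Repeat 'x' 3 times
`out` takes the values: "" → "x" → "xx" → "xxx"

Answer: "xxx"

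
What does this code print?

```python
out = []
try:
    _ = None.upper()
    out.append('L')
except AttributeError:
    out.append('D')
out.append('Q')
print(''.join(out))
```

Execution trace: 'D' (except AttributeError) → 'Q' (after the try/except). Output: DQ

Answer: DQ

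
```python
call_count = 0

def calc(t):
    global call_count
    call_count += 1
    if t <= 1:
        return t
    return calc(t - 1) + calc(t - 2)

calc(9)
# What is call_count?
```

Calls(t) = 1 + Calls(t-1) + Calls(t-2); Calls(0)=Calls(1)=1. For t=9 this gives 109.

Answer: 109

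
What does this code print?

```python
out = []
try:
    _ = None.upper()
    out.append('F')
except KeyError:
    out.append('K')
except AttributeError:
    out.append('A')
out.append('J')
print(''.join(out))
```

Execution trace: 'A' (except AttributeError) → 'J' (after the try/except). Output: AJ

Answer: AJ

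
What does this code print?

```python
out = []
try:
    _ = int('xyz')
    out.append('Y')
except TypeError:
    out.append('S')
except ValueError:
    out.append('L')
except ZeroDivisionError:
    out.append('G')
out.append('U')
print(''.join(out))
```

Execution trace: 'L' (except ValueError) → 'U' (after the try/except). Output: LU

Answer: LU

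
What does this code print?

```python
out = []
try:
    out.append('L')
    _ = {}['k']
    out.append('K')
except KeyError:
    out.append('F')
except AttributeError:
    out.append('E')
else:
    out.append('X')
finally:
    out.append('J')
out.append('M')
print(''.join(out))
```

Execution trace: 'L' (try body) → 'F' (except KeyError) → 'J' (finally) → 'M' (after the try/except). Output: LFJM

Answer: LFJM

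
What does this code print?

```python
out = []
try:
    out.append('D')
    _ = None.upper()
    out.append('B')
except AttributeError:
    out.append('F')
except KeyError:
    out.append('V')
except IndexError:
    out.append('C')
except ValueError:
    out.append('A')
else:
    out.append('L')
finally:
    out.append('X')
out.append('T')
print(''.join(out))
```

Execution trace: 'D' (try body) → 'F' (except AttributeError) → 'X' (finally) → 'T' (after the try/except). Output: DFXT

Answer: DFXT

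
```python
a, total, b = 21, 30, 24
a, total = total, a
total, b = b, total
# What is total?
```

Trace:
`a, total, b = 21, 30, 24` → a = 21; total = 30; b = 24
`a, total = total, a` → a = 30; total = 21
`total, b = b, total` → total = 24; b = 21
So total = 24

Answer: 24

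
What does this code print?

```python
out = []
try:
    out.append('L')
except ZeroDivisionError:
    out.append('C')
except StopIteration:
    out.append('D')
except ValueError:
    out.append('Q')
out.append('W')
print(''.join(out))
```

Execution trace: 'L' (try body, no exception) → 'W' (after the try/except). Output: LW

Answer: LW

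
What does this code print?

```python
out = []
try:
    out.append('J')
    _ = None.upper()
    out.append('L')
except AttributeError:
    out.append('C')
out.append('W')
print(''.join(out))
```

Execution trace: 'J' (try body) → 'C' (except AttributeError) → 'W' (after the try/except). Output: JCW

Answer: JCW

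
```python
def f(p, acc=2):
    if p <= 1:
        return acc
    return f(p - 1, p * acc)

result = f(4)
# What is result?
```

Accumulator trace (n, acc): (4, 2) -> (3, 8) -> (2, 24) -> (1, 48) -> return 48

Answer: 48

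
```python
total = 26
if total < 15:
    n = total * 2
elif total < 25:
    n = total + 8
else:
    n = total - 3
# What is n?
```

Trace:
`total = 26` → total = 26
`if total < 15: ...` → total < 15 is False, total < 25 is False, take else branch → n = 23
So n = 23

Answer: 23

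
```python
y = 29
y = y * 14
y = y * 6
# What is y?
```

Trace:
`y = 29` → y = 29
`y = y * 14` → y = 406
`y = y * 6` → y = 2436
So y = 2436

Answer: 2436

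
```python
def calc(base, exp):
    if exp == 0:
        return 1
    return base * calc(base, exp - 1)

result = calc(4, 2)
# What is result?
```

calc(4, 2) = 4 * 4 = 16

Answer: 16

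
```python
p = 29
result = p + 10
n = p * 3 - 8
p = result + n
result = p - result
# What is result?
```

Trace:
`p = 29` → p = 29
`result = p + 10` → result = 39
`n = p * 3 - 8` → n = 79
`p = result + n` → p = 118
`result = p - result` → result = 79
So result = 79

Answer: 79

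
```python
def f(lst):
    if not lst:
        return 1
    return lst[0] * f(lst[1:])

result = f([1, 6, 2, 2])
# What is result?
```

Product over [1, 6, 2, 2] = 1 * 6 * 2 * 2 = 24

Answer: 24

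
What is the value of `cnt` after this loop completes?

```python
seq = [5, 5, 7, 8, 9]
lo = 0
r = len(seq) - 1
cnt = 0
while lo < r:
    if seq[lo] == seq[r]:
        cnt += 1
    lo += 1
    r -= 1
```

Count matching pairs from ends
`cnt` takes the values: 0

Answer: 0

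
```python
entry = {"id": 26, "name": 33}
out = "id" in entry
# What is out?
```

Trace:
`entry = {"id": 26, "name": 33}` → entry = {'id': 26, 'name': 33}
`out = "id" in entry` → out = True
So out = True

Answer: True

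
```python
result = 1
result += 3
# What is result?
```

Trace:
`result = 1` → result = 1
`result += 3` → result = 4
So result = 4

Answer: 4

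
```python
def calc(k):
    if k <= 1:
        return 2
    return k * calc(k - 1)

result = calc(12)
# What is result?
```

calc(12) = 12 * 11 * 10 * 9 * 8 * 7 * 6 * 5 * 4 * 3 * 2 * 2 = 958003200

Answer: 958003200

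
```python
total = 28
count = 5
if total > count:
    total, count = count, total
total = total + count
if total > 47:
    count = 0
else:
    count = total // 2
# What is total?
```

Trace:
`total = 28` → total = 28
`count = 5` → count = 5
`if total > count: ...` → total > count is True → total = 5; count = 28
`total = total + count` → total = 33
`if total > 47: ...` → total > 47 is False, take else branch → count = 16
So total = 33

Answer: 33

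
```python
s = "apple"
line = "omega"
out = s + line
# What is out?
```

Trace:
`s = "apple"` → s = 'apple'
`line = "omega"` → line = 'omega'
`out = s + line` → out = 'appleomega'
So out = 'appleomega'

Answer: 'appleomega'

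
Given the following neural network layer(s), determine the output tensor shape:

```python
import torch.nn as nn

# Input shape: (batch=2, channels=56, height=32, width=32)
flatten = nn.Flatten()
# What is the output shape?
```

Input: (2, 56, 32, 32) -> Output: (2, 57344)

Answer: (2, 57344)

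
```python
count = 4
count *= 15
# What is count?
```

Trace:
`count = 4` → count = 4
`count *= 15` → count = 60
So count = 60

Answer: 60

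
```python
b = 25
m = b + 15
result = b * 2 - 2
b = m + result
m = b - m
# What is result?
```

Trace:
`b = 25` → b = 25
`m = b + 15` → m = 40
`result = b * 2 - 2` → result = 48
`b = m + result` → b = 88
`m = b - m` → m = 48
So result = 48

Answer: 48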